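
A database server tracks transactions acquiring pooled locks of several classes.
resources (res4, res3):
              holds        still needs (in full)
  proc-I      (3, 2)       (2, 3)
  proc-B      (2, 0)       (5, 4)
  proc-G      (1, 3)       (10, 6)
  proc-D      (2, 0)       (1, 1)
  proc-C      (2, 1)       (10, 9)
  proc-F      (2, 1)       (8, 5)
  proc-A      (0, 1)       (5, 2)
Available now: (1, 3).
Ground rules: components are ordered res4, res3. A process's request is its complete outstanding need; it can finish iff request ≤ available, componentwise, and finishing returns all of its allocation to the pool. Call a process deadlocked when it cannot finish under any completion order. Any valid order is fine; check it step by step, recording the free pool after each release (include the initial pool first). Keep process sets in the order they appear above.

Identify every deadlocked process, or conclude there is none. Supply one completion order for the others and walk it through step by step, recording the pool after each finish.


The deadlocked set is empty.
Key observation: no deadlock: proc-D fits now, and the freed resources carry the rest through.
One completion order for the rest: proc-D, proc-I, proc-A, proc-B, proc-F, proc-G, proc-C. Check, step by step:
  pool = (1, 3)
  run proc-D (needs (1, 1), free (1, 3)); after release of (2, 0) the pool is (3, 3)
  run proc-I (needs (2, 3), free (3, 3)); after release of (3, 2) the pool is (6, 5)
  run proc-A (needs (5, 2), free (6, 5)); after release of (0, 1) the pool is (6, 6)
  run proc-B (needs (5, 4), free (6, 6)); after release of (2, 0) the pool is (8, 6)
  run proc-F (needs (8, 5), free (8, 6)); after release of (2, 1) the pool is (10, 7)
  run proc-G (needs (10, 6), free (10, 7)); after release of (1, 3) the pool is (11, 10)
  run proc-C (needs (10, 9), free (11, 10)); after release of (2, 1) the pool is (13, 11)


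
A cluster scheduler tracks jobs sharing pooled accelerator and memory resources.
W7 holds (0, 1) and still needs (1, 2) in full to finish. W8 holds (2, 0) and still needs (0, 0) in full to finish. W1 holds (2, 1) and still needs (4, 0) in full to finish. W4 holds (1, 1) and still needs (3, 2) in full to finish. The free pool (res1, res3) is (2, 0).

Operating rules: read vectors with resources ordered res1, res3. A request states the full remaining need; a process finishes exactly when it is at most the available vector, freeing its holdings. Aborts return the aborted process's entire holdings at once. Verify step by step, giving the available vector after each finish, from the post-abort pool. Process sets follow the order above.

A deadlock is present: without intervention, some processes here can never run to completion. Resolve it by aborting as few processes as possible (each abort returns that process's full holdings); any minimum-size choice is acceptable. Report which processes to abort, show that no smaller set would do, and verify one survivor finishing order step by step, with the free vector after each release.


Abort W4.
Key observation: W7 had no path to completion before; after the abort of W4 ((1, 1) returned), step 3 is where it fits.
No smaller set exists: with zero aborts the deadlock remains.
The survivors complete as W8, W1, W7. Verifying each step (starting from the post-abort pool):
  pool = (3, 1)
  W8: need (0, 0) fits (3, 1); releases (2, 0), pool now (5, 1)
  W1: need (4, 0) fits (5, 1); releases (2, 1), pool now (7, 2)
  W7: need (1, 2) fits (7, 2); releases (0, 1), pool now (7, 3)


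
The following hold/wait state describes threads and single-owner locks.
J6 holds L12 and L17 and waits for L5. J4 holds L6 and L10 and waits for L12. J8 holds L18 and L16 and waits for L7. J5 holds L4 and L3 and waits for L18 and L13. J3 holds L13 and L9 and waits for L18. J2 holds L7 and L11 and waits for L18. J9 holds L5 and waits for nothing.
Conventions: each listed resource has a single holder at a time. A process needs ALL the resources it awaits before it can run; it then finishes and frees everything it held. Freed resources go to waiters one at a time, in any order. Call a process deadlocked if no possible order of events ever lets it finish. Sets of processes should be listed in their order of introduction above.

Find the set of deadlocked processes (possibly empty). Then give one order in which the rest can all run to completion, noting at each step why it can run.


Deadlocked: J8, J5, J3 and J2.
Key observation: the cycle J8 -> J2 -> J8 can never break — each member waits on the next; J5 and J3 wait into the deadlock from upstream.
One completion order for the rest: J9, J6, J4.
Step-by-step check:
  J9 waits on nothing -> runs at once and releases L5
  J6: everything it awaited (L5) is free; runs, freeing L12 and L17
  J4: everything it awaited (L12) is free; runs, freeing L6 and L10


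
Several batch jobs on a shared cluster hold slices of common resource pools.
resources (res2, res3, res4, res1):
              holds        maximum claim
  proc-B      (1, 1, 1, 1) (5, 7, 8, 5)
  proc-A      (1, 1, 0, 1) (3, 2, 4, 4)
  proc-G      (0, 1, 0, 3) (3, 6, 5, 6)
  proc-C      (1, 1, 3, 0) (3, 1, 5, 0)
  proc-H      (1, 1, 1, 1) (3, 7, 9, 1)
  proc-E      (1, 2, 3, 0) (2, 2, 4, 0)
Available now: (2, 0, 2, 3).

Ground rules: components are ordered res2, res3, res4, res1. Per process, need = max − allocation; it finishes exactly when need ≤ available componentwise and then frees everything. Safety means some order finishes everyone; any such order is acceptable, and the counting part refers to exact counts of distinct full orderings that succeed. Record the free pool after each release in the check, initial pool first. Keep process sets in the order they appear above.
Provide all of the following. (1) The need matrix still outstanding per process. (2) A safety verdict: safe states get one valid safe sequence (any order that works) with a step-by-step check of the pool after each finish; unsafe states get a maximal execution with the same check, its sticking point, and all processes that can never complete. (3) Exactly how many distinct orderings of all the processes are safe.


(1) Need matrix, components ordered res2, res3, res4, res1:
  proc-B: (4, 6, 7, 4)
  proc-A: (2, 1, 4, 3)
  proc-G: (3, 5, 5, 3)
  proc-C: (2, 0, 2, 0)
  proc-H: (2, 6, 8, 0)
  proc-E: (1, 0, 1, 0)
(2) UNSAFE — no complete ordering exists.
Key observation: even finishing proc-C, proc-A, proc-E leaves just (5, 4, 8, 4) free — too little res3 for any of the remaining processes.
A maximal execution: proc-C, proc-A, proc-E — then nothing else fits. Verifying each step:
  pool = (2, 0, 2, 3)
  run proc-C (needs (2, 0, 2, 0), free (2, 0, 2, 3)); after release of (1, 1, 3, 0) the pool is (3, 1, 5, 3)
  run proc-A (needs (2, 1, 4, 3), free (3, 1, 5, 3)); after release of (1, 1, 0, 1) the pool is (4, 2, 5, 4)
  run proc-E (needs (1, 0, 1, 0), free (4, 2, 5, 4)); after release of (1, 2, 3, 0) the pool is (5, 4, 8, 4)
  proc-B still needs (4, 6, 7, 4) but only (5, 4, 8, 4) is free — short on res3
  proc-G still needs (3, 5, 5, 3) but only (5, 4, 8, 4) is free — short on res3
  proc-H still needs (2, 6, 8, 0) but only (5, 4, 8, 4) is free — short on res3
Processes that can never finish: proc-B, proc-G and proc-H.
(3) Precisely 0 of the possible complete orderings are safe sequences.


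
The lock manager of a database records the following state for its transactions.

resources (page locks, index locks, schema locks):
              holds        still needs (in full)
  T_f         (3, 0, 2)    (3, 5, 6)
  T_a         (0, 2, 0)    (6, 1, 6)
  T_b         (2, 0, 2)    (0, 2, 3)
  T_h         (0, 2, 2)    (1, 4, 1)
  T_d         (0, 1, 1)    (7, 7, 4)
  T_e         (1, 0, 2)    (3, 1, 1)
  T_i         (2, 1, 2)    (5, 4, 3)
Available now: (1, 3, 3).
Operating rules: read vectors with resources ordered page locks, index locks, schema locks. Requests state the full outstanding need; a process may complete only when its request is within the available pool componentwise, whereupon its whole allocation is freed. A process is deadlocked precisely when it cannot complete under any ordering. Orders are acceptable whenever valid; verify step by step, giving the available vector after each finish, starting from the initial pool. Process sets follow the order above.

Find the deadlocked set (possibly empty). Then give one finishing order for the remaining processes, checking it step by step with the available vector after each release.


The deadlocked set is T_f, T_a, T_h, T_d and T_i.
Key observation: after T_b, T_e the pool peaks at (4, 3, 7), and each blocked process is short somewhere: T_f on index locks; T_a on page locks; T_h on index locks; T_d on page locks, index locks; T_i on page locks, index locks.
The rest can finish in the order T_b, T_e. Check, step by step:
  pool = (1, 3, 3)
  T_b needs (0, 2, 3) <= (1, 3, 3) -> finishes; pool += (2, 0, 2) = (3, 3, 5)
  T_e needs (3, 1, 1) <= (3, 3, 5) -> finishes; pool += (1, 0, 2) = (4, 3, 7)
None of the blocked processes ever fits:
  T_f cannot run: need (3, 5, 6) vs free (4, 3, 7) (insufficient index locks)
  T_a cannot run: need (6, 1, 6) vs free (4, 3, 7) (insufficient page locks)
  T_h cannot run: need (1, 4, 1) vs free (4, 3, 7) (insufficient index locks)
  T_d cannot run: need (7, 7, 4) vs free (4, 3, 7) (insufficient page locks and index locks)
  T_i cannot run: need (5, 4, 3) vs free (4, 3, 7) (insufficient page locks and index locks)


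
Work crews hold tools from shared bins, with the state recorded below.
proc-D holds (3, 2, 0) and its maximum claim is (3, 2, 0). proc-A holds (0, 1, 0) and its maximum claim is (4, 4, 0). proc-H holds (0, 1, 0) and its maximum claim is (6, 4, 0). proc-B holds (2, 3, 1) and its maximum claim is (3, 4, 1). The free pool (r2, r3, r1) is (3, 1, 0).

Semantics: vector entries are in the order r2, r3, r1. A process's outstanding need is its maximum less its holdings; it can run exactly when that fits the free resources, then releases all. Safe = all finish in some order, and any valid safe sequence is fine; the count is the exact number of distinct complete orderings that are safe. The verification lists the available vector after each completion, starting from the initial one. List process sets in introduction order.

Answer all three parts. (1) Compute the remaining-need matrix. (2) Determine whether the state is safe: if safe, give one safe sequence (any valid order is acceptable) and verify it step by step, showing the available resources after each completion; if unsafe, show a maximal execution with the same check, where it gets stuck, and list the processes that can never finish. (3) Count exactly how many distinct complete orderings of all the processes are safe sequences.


(1) Remaining need (order r2, r3, r1):
  proc-D: (0, 0, 0)
  proc-A: (4, 3, 0)
  proc-H: (6, 3, 0)
  proc-B: (1, 1, 0)
(2) SAFE. One safe sequence: proc-B, proc-D, proc-H, proc-A.
Key observation: the first exact fit in this order is proc-B — it needs (1, 1, 0) with (3, 1, 0) free, meeting a requested resource to the last unit.
Check, step by step:
  pool = (3, 1, 0)
  proc-B: need (1, 1, 0) fits (3, 1, 0); releases (2, 3, 1), pool now (5, 4, 1)
  proc-D: need (0, 0, 0) fits (5, 4, 1); releases (3, 2, 0), pool now (8, 6, 1)
  proc-H: need (6, 3, 0) fits (8, 6, 1); releases (0, 1, 0), pool now (8, 7, 1)
  proc-A: need (4, 3, 0) fits (8, 7, 1); releases (0, 1, 0), pool now (8, 8, 1)
(3) Precisely 9 of the possible complete orderings are safe sequences.


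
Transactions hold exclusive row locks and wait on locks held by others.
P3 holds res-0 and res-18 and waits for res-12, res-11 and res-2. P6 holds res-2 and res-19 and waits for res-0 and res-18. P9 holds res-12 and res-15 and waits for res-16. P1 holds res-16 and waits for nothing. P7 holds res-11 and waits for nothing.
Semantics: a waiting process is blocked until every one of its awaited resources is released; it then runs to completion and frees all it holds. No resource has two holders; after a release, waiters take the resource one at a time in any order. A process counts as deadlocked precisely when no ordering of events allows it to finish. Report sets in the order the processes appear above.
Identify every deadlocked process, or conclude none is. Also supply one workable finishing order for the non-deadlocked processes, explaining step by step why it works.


Deadlocked set: P3 and P6.
Key observation: along P3 -> P6 -> P3, each member waits on what the next one holds — a deadlock; no other process is dragged down with it.
One completion order for the rest: P1, P7, P9.
Check, step by step:
  P1 waits on nothing -> runs at once and releases res-16
  P7 waits on nothing -> runs at once and releases res-11
  P9 waits on res-16 — all released -> runs and releases res-12 and res-15


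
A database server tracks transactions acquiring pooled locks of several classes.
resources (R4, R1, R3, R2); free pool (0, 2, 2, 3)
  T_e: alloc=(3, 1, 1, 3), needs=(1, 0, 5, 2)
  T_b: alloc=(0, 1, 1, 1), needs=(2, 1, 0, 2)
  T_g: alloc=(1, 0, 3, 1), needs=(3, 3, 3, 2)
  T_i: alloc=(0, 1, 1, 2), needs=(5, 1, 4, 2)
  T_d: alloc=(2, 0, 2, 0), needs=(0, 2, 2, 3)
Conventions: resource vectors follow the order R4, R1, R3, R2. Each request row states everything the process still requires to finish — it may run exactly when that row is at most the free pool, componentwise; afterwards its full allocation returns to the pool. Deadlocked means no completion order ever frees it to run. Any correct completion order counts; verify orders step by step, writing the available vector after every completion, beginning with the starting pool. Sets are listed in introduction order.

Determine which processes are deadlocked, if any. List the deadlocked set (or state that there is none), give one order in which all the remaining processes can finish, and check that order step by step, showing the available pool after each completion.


Nothing here is deadlocked.
Key observation: T_d leads a chain of completions in which each release enables another process.
A valid finishing order for the others: T_d, T_b, T_e, T_i, T_g. Check, step by step:
  pool = (0, 2, 2, 3)
  run T_d (needs (0, 2, 2, 3), free (0, 2, 2, 3)); after release of (2, 0, 2, 0) the pool is (2, 2, 4, 3)
  run T_b (needs (2, 1, 0, 2), free (2, 2, 4, 3)); after release of (0, 1, 1, 1) the pool is (2, 3, 5, 4)
  run T_e (needs (1, 0, 5, 2), free (2, 3, 5, 4)); after release of (3, 1, 1, 3) the pool is (5, 4, 6, 7)
  run T_i (needs (5, 1, 4, 2), free (5, 4, 6, 7)); after release of (0, 1, 1, 2) the pool is (5, 5, 7, 9)
  run T_g (needs (3, 3, 3, 2), free (5, 5, 7, 9)); after release of (1, 0, 3, 1) the pool is (6, 5, 10, 10)


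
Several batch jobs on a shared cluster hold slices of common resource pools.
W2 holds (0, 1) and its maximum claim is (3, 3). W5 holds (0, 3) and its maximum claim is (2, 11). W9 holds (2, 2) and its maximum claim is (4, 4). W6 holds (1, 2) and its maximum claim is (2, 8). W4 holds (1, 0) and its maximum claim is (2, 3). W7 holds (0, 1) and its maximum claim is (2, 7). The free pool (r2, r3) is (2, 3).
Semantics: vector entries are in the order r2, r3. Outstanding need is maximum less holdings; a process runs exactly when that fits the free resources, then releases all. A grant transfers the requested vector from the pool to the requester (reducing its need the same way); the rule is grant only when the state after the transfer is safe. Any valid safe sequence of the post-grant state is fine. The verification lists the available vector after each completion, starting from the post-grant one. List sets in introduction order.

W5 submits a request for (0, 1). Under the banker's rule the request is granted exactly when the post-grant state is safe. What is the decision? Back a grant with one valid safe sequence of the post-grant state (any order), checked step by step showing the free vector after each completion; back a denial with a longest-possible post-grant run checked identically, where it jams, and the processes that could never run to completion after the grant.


DENY — the pretend-granted state is unsafe.
Key observation: W9, W2, W4 can finish, but then (5, 5) is all there is, and the blocked group's r3 demands exceed it.
After a pretend grant, a maximal execution: W9, W2, W4 — then nothing else fits. Walking it through:
  pool = (2, 2)
  run W9 (needs (2, 2), free (2, 2)); after release of (2, 2) the pool is (4, 4)
  run W2 (needs (3, 2), free (4, 4)); after release of (0, 1) the pool is (4, 5)
  run W4 (needs (1, 3), free (4, 5)); after release of (1, 0) the pool is (5, 5)
  W5 still needs (2, 7) but only (5, 5) is free — short on r3
  W6 still needs (1, 6) but only (5, 5) is free — short on r3
  W7 still needs (2, 6) but only (5, 5) is free — short on r3
Post-grant, the permanently blocked set is W5, W6 and W7.


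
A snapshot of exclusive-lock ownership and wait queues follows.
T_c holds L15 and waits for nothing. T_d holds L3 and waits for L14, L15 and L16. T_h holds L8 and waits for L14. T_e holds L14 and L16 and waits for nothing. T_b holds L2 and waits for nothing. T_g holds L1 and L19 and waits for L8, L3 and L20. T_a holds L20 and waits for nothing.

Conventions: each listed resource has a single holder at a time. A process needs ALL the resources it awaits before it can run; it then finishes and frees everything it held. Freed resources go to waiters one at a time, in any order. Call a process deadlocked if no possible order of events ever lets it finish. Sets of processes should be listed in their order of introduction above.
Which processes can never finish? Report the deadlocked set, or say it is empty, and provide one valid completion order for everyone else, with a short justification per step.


The deadlocked set is empty.
Key observation: no waiting chain loops back on itself — every chain ends at a process that waits on nothing, so everyone eventually runs.
One completion order for the rest: T_e, T_b, T_h, T_a, T_c, T_d, T_g.
Walking it through:
  T_e: no waits; runs immediately, freeing L14 and L16
  T_b: no waits; runs immediately, freeing L2
  T_h: everything it awaited (L14) is free; runs, freeing L8
  T_a: no waits; runs immediately, freeing L20
  T_c: no waits; runs immediately, freeing L15
  T_d: everything it awaited (L14, L15 and L16) is free; runs, freeing L3
  T_g: everything it awaited (L8, L3 and L20) is free; runs, freeing L1 and L19


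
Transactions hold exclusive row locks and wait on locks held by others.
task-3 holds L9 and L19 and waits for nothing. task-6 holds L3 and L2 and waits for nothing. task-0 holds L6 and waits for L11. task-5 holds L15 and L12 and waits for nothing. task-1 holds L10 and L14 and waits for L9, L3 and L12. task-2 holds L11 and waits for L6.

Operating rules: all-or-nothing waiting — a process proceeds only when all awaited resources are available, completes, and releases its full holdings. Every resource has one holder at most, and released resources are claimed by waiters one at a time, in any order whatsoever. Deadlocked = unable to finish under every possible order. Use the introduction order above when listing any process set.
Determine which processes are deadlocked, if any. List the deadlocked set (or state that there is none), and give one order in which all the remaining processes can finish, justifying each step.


Deadlocked set: task-0 and task-2.
Key observation: the cycle task-0 -> task-2 -> task-0 can never break — each member waits on the next; no other process is dragged down with it.
The rest can finish in the order task-3, task-6, task-5, task-1.
Walking it through:
  run task-3 (it waits on nothing); releases L9 and L19
  run task-6 (it waits on nothing); releases L3 and L2
  run task-5 (it waits on nothing); releases L15 and L12
  run task-1 (all its waits — L9, L3 and L12 — are resolved); releases L10 and L14


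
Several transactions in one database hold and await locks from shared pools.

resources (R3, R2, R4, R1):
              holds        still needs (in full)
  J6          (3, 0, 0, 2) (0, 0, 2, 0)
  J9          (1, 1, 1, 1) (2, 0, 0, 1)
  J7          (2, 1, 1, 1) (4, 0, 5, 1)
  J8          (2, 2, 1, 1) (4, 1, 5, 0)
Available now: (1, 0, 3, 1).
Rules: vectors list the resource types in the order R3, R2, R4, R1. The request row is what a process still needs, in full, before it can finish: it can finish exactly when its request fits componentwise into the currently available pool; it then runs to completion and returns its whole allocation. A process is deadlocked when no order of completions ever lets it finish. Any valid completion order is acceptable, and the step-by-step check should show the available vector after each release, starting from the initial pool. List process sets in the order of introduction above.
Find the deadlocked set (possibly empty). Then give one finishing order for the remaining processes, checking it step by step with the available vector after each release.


Deadlocked set: J7 and J8.
Key observation: even finishing J6, J9 leaves just (5, 1, 4, 4) free — too little R4 for any of the remaining processes.
The rest can finish in the order J6, J9. Check, step by step:
  pool = (1, 0, 3, 1)
  J6 needs (0, 0, 2, 0) <= (1, 0, 3, 1) -> finishes; pool += (3, 0, 0, 2) = (4, 0, 3, 3)
  J9 needs (2, 0, 0, 1) <= (4, 0, 3, 3) -> finishes; pool += (1, 1, 1, 1) = (5, 1, 4, 4)
None of the blocked processes ever fits:
  J7 cannot run: need (4, 0, 5, 1) vs free (5, 1, 4, 4) (insufficient R4)
  J8 cannot run: need (4, 1, 5, 0) vs free (5, 1, 4, 4) (insufficient R4)


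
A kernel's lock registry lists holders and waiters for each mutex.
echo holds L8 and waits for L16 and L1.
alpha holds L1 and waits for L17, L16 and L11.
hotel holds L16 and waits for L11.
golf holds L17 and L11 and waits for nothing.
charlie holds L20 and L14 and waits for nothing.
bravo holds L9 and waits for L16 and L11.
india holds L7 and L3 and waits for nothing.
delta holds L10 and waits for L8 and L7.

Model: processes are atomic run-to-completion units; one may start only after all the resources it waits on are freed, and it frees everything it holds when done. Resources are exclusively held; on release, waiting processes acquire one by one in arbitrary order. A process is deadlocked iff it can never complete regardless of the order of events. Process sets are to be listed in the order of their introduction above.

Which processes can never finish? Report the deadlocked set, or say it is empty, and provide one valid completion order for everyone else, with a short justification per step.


No process is deadlocked.
Key observation: every chain of waits terminates; starting from the processes that wait on nothing, all the rest unlock in turn.
The rest can finish in the order golf, charlie, hotel, india, bravo, alpha, echo, delta.
Walking it through:
  golf waits on nothing -> runs at once and releases L17 and L11
  charlie waits on nothing -> runs at once and releases L20 and L14
  hotel waits on L11 — all released -> runs and releases L16
  india waits on nothing -> runs at once and releases L7 and L3
  bravo waits on L16 and L11 — all released -> runs and releases L9
  alpha waits on L17, L16 and L11 — all released -> runs and releases L1
  echo waits on L16 and L1 — all released -> runs and releases L8
  delta waits on L8 and L7 — all released -> runs and releases L10


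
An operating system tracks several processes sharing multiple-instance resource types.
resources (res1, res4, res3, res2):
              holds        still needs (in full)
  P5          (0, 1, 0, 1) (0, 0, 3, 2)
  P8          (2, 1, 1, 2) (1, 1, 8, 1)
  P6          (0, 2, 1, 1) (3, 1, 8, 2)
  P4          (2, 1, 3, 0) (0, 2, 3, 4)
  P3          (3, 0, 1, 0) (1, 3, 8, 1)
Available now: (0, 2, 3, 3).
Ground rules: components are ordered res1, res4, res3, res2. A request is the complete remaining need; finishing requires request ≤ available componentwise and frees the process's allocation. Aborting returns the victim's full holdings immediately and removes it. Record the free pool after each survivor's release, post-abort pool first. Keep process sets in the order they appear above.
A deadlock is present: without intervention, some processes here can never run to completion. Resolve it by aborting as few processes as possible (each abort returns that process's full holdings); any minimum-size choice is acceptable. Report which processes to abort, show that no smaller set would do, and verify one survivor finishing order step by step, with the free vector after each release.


Minimum abort set: P8 and P3.
Key observation: P6 had no path to completion before; after the abort of P8 and P3 ((5, 1, 2, 2) returned), step 3 is where it fits.
No one abort is enough; case by case: P5 alone leaves P8 blocked (short on res3); P8 alone leaves P6 blocked (short on res3); P6 alone leaves P8 blocked (short on res3); P4 alone leaves P8 blocked (short on res3); P3 alone leaves P8 blocked (short on res3).
Survivors finish in the order: P5, P4, P6. Verifying each step (pool after the aborts first):
  pool = (5, 3, 5, 5)
  P5 needs (0, 0, 3, 2) <= (5, 3, 5, 5) -> finishes; pool += (0, 1, 0, 1) = (5, 4, 5, 6)
  P4 needs (0, 2, 3, 4) <= (5, 4, 5, 6) -> finishes; pool += (2, 1, 3, 0) = (7, 5, 8, 6)
  P6 needs (3, 1, 8, 2) <= (7, 5, 8, 6) -> finishes; pool += (0, 2, 1, 1) = (7, 7, 9, 7)


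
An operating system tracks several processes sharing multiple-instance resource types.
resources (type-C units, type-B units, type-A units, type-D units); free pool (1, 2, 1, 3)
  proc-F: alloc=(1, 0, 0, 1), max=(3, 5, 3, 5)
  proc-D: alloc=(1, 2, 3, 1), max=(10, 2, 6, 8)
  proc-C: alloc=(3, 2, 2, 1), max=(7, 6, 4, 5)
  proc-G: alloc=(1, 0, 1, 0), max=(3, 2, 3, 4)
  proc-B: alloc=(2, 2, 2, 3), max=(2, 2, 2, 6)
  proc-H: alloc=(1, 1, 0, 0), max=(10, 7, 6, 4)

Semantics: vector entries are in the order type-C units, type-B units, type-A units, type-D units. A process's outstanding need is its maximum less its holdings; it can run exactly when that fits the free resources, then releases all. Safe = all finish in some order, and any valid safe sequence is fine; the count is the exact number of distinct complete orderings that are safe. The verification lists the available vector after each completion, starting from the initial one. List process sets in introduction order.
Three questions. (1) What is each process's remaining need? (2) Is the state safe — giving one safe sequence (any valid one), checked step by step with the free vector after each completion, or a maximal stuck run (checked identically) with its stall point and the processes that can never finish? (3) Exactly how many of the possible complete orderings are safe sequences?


(1) Outstanding need per process (order type-C units, type-B units, type-A units, type-D units):
  proc-F: (2, 5, 3, 4)
  proc-D: (9, 0, 3, 7)
  proc-C: (4, 4, 2, 4)
  proc-G: (2, 2, 2, 4)
  proc-B: (0, 0, 0, 3)
  proc-H: (9, 6, 6, 4)
(2) UNSAFE.
Key observation: once proc-B, proc-G, proc-C, proc-F finish, the pool peaks at (8, 6, 6, 8) — and every remaining process still needs more type-C units than that.
Going as far as possible: proc-B, proc-G, proc-C, proc-F; after that, nothing fits. Check, step by step:
  pool = (1, 2, 1, 3)
  proc-B: need (0, 0, 0, 3) fits (1, 2, 1, 3); releases (2, 2, 2, 3), pool now (3, 4, 3, 6)
  proc-G: need (2, 2, 2, 4) fits (3, 4, 3, 6); releases (1, 0, 1, 0), pool now (4, 4, 4, 6)
  proc-C: need (4, 4, 2, 4) fits (4, 4, 4, 6); releases (3, 2, 2, 1), pool now (7, 6, 6, 7)
  proc-F: need (2, 5, 3, 4) fits (7, 6, 6, 7); releases (1, 0, 0, 1), pool now (8, 6, 6, 8)
  blocked: proc-D wants (9, 0, 3, 7), pool (8, 6, 6, 8) — not enough type-C units
  blocked: proc-H wants (9, 6, 6, 4), pool (8, 6, 6, 8) — not enough type-C units
Never able to finish: proc-D and proc-H.
(3) Exactly 0 of the possible complete orderings are safe sequences.


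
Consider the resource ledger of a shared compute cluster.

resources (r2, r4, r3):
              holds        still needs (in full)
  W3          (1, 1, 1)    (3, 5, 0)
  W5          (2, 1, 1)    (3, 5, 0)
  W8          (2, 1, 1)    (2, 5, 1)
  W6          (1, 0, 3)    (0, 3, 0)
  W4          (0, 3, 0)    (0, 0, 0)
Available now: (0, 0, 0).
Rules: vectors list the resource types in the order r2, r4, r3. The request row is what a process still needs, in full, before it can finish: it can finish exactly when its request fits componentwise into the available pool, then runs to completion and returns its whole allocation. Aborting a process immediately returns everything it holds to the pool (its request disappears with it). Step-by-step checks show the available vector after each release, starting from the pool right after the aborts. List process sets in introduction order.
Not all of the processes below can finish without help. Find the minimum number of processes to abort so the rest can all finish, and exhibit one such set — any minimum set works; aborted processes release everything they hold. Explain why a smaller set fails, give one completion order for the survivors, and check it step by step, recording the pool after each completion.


Minimum abort set: W5 and W8.
Key observation: aborting W5 and W8 returns (4, 2, 2), and W3 — hopeless before — runs at step 3 with the returned capacity in the pool.
Minimality, checking each single-abort alternative: W3 alone leaves W5 blocked (short on r2 and r4); W5 alone leaves W3 blocked (short on r4); W8 alone leaves W3 blocked (short on r4); W6 alone leaves W3 blocked (short on r2 and r4); W4 alone leaves W3 blocked (short on r2 and r4).
Survivors finish in the order: W4, W6, W3. Walking it through (pool after the aborts first):
  pool = (4, 2, 2)
  W4 needs (0, 0, 0) <= (4, 2, 2) -> finishes; pool += (0, 3, 0) = (4, 5, 2)
  W6 needs (0, 3, 0) <= (4, 5, 2) -> finishes; pool += (1, 0, 3) = (5, 5, 5)
  W3 needs (3, 5, 0) <= (5, 5, 5) -> finishes; pool += (1, 1, 1) = (6, 6, 6)


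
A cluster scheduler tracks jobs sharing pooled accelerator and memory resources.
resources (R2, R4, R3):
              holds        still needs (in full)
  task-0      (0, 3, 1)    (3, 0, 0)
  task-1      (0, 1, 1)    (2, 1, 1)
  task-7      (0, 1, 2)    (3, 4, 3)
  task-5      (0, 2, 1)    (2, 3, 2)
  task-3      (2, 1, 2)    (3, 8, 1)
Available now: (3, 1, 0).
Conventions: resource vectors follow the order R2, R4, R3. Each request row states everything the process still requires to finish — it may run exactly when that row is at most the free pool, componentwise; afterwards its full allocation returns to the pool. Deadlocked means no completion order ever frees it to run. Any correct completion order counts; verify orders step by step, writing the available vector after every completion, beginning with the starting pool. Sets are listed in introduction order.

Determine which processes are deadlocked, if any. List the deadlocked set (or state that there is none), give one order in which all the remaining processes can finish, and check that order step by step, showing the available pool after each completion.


Nothing here is deadlocked.
Key observation: task-0 leads a chain of completions in which each release enables another process.
One completion order for the rest: task-0, task-1, task-5, task-7, task-3. Check, step by step:
  pool = (3, 1, 0)
  run task-0 (needs (3, 0, 0), free (3, 1, 0)); after release of (0, 3, 1) the pool is (3, 4, 1)
  run task-1 (needs (2, 1, 1), free (3, 4, 1)); after release of (0, 1, 1) the pool is (3, 5, 2)
  run task-5 (needs (2, 3, 2), free (3, 5, 2)); after release of (0, 2, 1) the pool is (3, 7, 3)
  run task-7 (needs (3, 4, 3), free (3, 7, 3)); after release of (0, 1, 2) the pool is (3, 8, 5)
  run task-3 (needs (3, 8, 1), free (3, 8, 5)); after release of (2, 1, 2) the pool is (5, 9, 7)


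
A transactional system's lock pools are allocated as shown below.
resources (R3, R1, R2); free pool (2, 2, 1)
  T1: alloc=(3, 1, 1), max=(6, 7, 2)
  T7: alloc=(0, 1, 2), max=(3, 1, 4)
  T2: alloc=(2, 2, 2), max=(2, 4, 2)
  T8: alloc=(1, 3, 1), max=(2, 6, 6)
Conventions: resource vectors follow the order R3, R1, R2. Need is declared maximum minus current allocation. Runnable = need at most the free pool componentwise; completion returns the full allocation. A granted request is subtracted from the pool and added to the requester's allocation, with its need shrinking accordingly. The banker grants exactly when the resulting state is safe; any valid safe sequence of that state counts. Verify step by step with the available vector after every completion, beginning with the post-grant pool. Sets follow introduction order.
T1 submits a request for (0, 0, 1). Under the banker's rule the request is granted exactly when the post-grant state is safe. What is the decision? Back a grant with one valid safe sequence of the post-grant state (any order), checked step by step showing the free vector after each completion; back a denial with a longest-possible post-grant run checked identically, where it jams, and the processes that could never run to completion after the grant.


DENY. Granting would leave the state unsafe.
Key observation: after T2, T7 the pool peaks at (4, 5, 4), and each blocked process is short somewhere: T1 on R1; T8 on R2.
After a pretend grant, a maximal execution: T2, T7 — then nothing else fits. Check, step by step:
  pool = (2, 2, 0)
  T2: need (0, 2, 0) fits (2, 2, 0); releases (2, 2, 2), pool now (4, 4, 2)
  T7: need (3, 0, 2) fits (4, 4, 2); releases (0, 1, 2), pool now (4, 5, 4)
  T1 still needs (3, 6, 0) but only (4, 5, 4) is free — short on R1
  T8 still needs (1, 3, 5) but only (4, 5, 4) is free — short on R2
Post-grant, the permanently blocked set is T1 and T8.


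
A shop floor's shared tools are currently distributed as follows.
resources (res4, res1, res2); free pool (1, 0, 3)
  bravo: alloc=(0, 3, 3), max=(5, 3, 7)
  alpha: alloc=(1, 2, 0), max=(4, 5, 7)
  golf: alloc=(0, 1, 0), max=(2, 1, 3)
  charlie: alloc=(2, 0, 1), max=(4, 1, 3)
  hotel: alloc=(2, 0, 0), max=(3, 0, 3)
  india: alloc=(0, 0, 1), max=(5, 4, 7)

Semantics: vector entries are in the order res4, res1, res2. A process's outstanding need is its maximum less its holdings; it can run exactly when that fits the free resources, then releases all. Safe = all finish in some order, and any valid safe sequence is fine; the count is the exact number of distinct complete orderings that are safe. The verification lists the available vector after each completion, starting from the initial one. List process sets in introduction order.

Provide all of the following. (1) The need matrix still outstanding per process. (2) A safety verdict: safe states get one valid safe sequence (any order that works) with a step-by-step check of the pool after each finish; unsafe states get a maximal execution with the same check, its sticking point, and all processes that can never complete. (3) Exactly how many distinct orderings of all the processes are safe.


(1) Remaining need (order res4, res1, res2):
  bravo: (5, 0, 4)
  alpha: (3, 3, 7)
  golf: (2, 0, 3)
  charlie: (2, 1, 2)
  hotel: (1, 0, 3)
  india: (5, 4, 6)
(2) The state is SAFE; one workable sequence: hotel, golf, charlie, bravo, india, alpha.
Key observation: the order's first zero-slack moment is hotel ((1, 0, 3) needed, (1, 0, 3) free — a requested resource with nothing to spare).
Walking it through:
  pool = (1, 0, 3)
  hotel: need (1, 0, 3) fits (1, 0, 3); releases (2, 0, 0), pool now (3, 0, 3)
  golf: need (2, 0, 3) fits (3, 0, 3); releases (0, 1, 0), pool now (3, 1, 3)
  charlie: need (2, 1, 2) fits (3, 1, 3); releases (2, 0, 1), pool now (5, 1, 4)
  bravo: need (5, 0, 4) fits (5, 1, 4); releases (0, 3, 3), pool now (5, 4, 7)
  india: need (5, 4, 6) fits (5, 4, 7); releases (0, 0, 1), pool now (5, 4, 8)
  alpha: need (3, 3, 7) fits (5, 4, 8); releases (1, 2, 0), pool now (6, 6, 8)
(3) Precisely 2 of the possible complete orderings are safe sequences.


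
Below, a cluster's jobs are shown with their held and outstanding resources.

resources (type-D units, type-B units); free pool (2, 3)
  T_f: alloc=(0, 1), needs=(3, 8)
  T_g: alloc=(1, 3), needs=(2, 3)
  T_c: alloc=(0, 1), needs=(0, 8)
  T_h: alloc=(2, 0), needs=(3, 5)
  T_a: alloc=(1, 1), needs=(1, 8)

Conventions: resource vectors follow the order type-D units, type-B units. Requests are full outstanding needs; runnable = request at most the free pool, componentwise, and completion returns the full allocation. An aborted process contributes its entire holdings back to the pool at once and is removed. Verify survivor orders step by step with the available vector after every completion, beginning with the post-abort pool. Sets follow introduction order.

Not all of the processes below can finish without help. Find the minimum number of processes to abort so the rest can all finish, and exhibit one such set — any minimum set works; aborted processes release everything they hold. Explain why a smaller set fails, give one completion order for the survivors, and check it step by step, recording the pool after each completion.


Minimum abort set: T_f and T_a.
Key observation: the deadlocked T_c becomes finishable only because T_f and T_a released (1, 2); it completes at step 3 below.
Minimality, checking each single-abort alternative: T_f alone leaves T_c blocked (short on type-B units); T_g alone leaves T_f blocked (short on type-B units); T_c alone leaves T_f blocked (short on type-B units); T_h alone leaves T_f blocked (short on type-B units); T_a alone leaves T_f blocked (short on type-B units).
One survivor order: T_h, T_g, T_c. Verifying each step (post-abort pool first):
  pool = (3, 5)
  run T_h (needs (3, 5), free (3, 5)); after release of (2, 0) the pool is (5, 5)
  run T_g (needs (2, 3), free (5, 5)); after release of (1, 3) the pool is (6, 8)
  run T_c (needs (0, 8), free (6, 8)); after release of (0, 1) the pool is (6, 9)


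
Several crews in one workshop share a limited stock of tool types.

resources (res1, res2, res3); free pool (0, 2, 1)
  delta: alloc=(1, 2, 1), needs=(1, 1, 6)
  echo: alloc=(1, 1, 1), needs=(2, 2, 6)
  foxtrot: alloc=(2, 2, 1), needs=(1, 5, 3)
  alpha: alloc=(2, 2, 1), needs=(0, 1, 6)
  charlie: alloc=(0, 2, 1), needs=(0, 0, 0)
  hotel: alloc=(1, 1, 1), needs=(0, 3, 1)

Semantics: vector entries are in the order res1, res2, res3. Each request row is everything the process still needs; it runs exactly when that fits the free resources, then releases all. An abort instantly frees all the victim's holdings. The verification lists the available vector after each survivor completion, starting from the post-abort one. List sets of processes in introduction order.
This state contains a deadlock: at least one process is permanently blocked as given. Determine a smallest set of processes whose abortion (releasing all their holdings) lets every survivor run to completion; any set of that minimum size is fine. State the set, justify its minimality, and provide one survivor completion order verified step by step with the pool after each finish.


Abort delta and echo.
Key observation: the returned (2, 3, 2) from delta and echo is what brings alpha — unrunnable before, under any order — into play at step 4.
Why nothing smaller works — every single abort fails: delta alone leaves echo blocked (short on res3); echo alone leaves delta blocked (short on res3); foxtrot alone leaves delta blocked (short on res3); alpha alone leaves delta blocked (short on res3); charlie alone leaves delta blocked (short on res3); hotel alone leaves delta blocked (short on res3).
The survivors complete as charlie, hotel, foxtrot, alpha. Walking it through (starting from the post-abort pool):
  pool = (2, 5, 3)
  charlie: need (0, 0, 0) fits (2, 5, 3); releases (0, 2, 1), pool now (2, 7, 4)
  hotel: need (0, 3, 1) fits (2, 7, 4); releases (1, 1, 1), pool now (3, 8, 5)
  foxtrot: need (1, 5, 3) fits (3, 8, 5); releases (2, 2, 1), pool now (5, 10, 6)
  alpha: need (0, 1, 6) fits (5, 10, 6); releases (2, 2, 1), pool now (7, 12, 7)


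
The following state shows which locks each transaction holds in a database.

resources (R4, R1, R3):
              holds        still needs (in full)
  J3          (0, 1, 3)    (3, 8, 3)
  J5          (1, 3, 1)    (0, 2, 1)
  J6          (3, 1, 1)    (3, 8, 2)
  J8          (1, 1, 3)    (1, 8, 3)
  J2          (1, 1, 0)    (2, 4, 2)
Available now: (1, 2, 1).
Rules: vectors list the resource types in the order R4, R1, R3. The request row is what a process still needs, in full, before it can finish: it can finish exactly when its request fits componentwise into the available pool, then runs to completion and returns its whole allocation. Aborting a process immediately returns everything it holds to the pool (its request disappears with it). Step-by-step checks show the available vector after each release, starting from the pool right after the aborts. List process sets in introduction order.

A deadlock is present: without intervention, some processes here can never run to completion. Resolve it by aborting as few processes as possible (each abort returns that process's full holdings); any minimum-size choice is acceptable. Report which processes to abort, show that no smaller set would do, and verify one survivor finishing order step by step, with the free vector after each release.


Minimum abort set: J6 and J8.
Key observation: J3 had no path to completion before; after the abort of J6 and J8 ((4, 2, 4) returned), step 3 is where it fits.
Why nothing smaller works — every single abort fails: J3 alone leaves J6 blocked (short on R1); J5 alone leaves J3 blocked (short on R1 and R3); J6 alone leaves J3 blocked (short on R1); J8 alone leaves J3 blocked (short on R1); J2 alone leaves J3 blocked (short on R1 and R3).
Survivors finish in the order: J5, J2, J3. Step-by-step check (pool after the aborts first):
  pool = (5, 4, 5)
  J5: need (0, 2, 1) fits (5, 4, 5); releases (1, 3, 1), pool now (6, 7, 6)
  J2: need (2, 4, 2) fits (6, 7, 6); releases (1, 1, 0), pool now (7, 8, 6)
  J3: need (3, 8, 3) fits (7, 8, 6); releases (0, 1, 3), pool now (7, 9, 9)
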